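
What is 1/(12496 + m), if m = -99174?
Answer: -1/86678 ≈ -1.1537e-5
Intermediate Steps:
1/(12496 + m) = 1/(12496 - 99174) = 1/(-86678) = -1/86678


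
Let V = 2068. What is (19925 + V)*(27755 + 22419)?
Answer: 1103476782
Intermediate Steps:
(19925 + V)*(27755 + 22419) = (19925 + 2068)*(27755 + 22419) = 21993*50174 = 1103476782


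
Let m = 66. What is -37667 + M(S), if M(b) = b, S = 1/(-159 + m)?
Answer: -3503032/93 ≈ -37667.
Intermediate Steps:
S = -1/93 (S = 1/(-159 + 66) = 1/(-93) = -1/93 ≈ -0.010753)
-37667 + M(S) = -37667 - 1/93 = -3503032/93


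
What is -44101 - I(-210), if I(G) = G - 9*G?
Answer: -45781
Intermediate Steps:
I(G) = -8*G (I(G) = G - 9*G = -8*G)
-44101 - I(-210) = -44101 - (-8)*(-210) = -44101 - 1*1680 = -44101 - 1680 = -45781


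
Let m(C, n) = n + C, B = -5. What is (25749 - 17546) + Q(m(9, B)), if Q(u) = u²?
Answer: 8219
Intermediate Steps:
m(C, n) = C + n
(25749 - 17546) + Q(m(9, B)) = (25749 - 17546) + (9 - 5)² = 8203 + 4² = 8203 + 16 = 8219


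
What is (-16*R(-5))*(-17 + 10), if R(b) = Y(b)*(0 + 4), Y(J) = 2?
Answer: 896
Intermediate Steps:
R(b) = 8 (R(b) = 2*(0 + 4) = 2*4 = 8)
(-16*R(-5))*(-17 + 10) = (-16*8)*(-17 + 10) = -128*(-7) = 896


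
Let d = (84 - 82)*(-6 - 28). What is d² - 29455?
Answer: -24831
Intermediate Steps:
d = -68 (d = 2*(-34) = -68)
d² - 29455 = (-68)² - 29455 = 4624 - 29455 = -24831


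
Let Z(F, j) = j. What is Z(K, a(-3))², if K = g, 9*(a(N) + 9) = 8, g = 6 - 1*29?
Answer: 5329/81 ≈ 65.790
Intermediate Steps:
g = -23 (g = 6 - 29 = -23)
a(N) = -73/9 (a(N) = -9 + (⅑)*8 = -9 + 8/9 = -73/9)
K = -23
Z(K, a(-3))² = (-73/9)² = 5329/81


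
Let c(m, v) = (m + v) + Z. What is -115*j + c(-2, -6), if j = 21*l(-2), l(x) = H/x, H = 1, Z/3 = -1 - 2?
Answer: 2381/2 ≈ 1190.5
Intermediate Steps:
Z = -9 (Z = 3*(-1 - 2) = 3*(-3) = -9)
l(x) = 1/x
j = -21/2 (j = 21/(-2) = 21*(-1/2) = -21/2 ≈ -10.500)
c(m, v) = -9 + m + v (c(m, v) = (m + v) - 9 = -9 + m + v)
-115*j + c(-2, -6) = -115*(-21/2) + (-9 - 2 - 6) = 2415/2 - 17 = 2381/2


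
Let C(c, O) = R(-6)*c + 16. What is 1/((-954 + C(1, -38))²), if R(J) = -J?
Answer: 1/868624 ≈ 1.1512e-6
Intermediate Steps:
C(c, O) = 16 + 6*c (C(c, O) = (-1*(-6))*c + 16 = 6*c + 16 = 16 + 6*c)
1/((-954 + C(1, -38))²) = 1/((-954 + (16 + 6*1))²) = 1/((-954 + (16 + 6))²) = 1/((-954 + 22)²) = 1/((-932)²) = 1/868624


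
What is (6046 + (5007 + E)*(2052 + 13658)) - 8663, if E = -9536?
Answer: -71153207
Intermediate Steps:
(6046 + (5007 + E)*(2052 + 13658)) - 8663 = (6046 + (5007 - 9536)*(2052 + 13658)) - 8663 = (6046 - 4529*15710) - 8663 = (6046 - 71150590) - 8663 = -71144544 - 8663 = -71153207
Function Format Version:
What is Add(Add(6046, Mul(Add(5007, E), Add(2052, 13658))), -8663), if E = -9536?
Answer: -71153207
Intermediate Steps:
Add(Add(6046, Mul(Add(5007, E), Add(2052, 13658))), -8663) = Add(Add(6046, Mul(Add(5007, -9536), Add(2052, 13658))), -8663) = Add(Add(6046, Mul(-4529, 15710)), -8663) = Add(Add(6046, -71150590), -8663) = Add(-71144544, -8663) = -71153207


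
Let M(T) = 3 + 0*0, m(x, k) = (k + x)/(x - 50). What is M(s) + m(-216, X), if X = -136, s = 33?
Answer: 575/133 ≈ 4.3233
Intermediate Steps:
m(x, k) = (k + x)/(-50 + x)
M(T) = 3 (M(T) = 3 + 0 = 3)
M(s) + m(-216, X) = 3 + (-136 - 216)/(-50 - 216) = 3 - 352/(-266) = 3 - 1/266*(-352) = 3 + 176/133 = 575/133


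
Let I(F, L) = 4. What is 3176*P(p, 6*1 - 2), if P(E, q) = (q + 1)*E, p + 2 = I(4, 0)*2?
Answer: 95280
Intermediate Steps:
p = 6 (p = -2 + 4*2 = -2 + 8 = 6)
P(E, q) = E*(1 + q) (P(E, q) = (1 + q)*E = E*(1 + q))
3176*P(p, 6*1 - 2) = 3176*(6*(1 + (6*1 - 2))) = 3176*(6*(1 + (6 - 2))) = 3176*(6*(1 + 4)) = 3176*(6*5) = 3176*30 = 95280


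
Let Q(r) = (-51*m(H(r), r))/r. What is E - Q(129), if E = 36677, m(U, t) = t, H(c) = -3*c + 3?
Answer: 36728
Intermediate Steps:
H(c) = 3 - 3*c
Q(r) = -51 (Q(r) = (-51*r)/r = -51)
E - Q(129) = 36677 - 1*(-51) = 36677 + 51 = 36728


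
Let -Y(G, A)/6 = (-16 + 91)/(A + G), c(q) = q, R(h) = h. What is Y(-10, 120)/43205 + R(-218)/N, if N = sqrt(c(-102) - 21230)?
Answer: -9/95051 + 109*I*sqrt(5333)/5333 ≈ -9.4686e-5 + 1.4926*I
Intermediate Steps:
N = 2*I*sqrt(5333) (N = sqrt(-102 - 21230) = sqrt(-21332) = 2*I*sqrt(5333) ≈ 146.05*I)
Y(G, A) = -450/(A + G) (Y(G, A) = -6*(-16 + 91)/(A + G) = -450/(A + G))
Y(-10, 120)/43205 + R(-218)/N = -450/(120 - 10)/43205 - 218*(-I*sqrt(5333)/10666) = -450/110*(1/43205) - (-109)*I*sqrt(5333)/5333 = -450*1/110*(1/43205) + 109*I*sqrt(5333)/5333 = -45/11*1/43205 + 109*I*sqrt(5333)/5333 = -9/95051 + 109*I*sqrt(5333)/5333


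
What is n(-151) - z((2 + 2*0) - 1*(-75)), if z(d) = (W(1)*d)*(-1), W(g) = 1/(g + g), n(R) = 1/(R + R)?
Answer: 5813/151 ≈ 38.497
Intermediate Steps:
n(R) = 1/(2*R)
W(g) = 1/(2*g)
z(d) = -d/2 (z(d) = (((1/2)/1)*d)*(-1) = (((1/2)*1)*d)*(-1) = (d/2)*(-1) = -d/2)
n(-151) - z((2 + 2*0) - 1*(-75)) = (1/2)/(-151) - (-1)*((2 + 2*0) - 1*(-75))/2 = (1/2)*(-1/151) - (-1)*((2 + 0) + 75)/2 = -1/302 - (-1)*(2 + 75)/2 = -1/302 - (-1)*77/2 = -1/302 - 1*(-77/2) = -1/302 + 77/2 = 5813/151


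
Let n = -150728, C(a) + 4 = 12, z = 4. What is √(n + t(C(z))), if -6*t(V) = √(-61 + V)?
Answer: √(-5426208 - 6*I*√53)/6 ≈ 0.0015626 - 388.24*I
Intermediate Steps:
C(a) = 8 (C(a) = -4 + 12 = 8)
t(V) = -√(-61 + V)/6
√(n + t(C(z))) = √(-150728 - √(-61 + 8)/6) = √(-150728 - I*√53/6)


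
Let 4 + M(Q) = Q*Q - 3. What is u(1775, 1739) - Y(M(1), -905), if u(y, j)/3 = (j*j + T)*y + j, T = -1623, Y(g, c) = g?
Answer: 16094807073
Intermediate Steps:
M(Q) = -7 + Q² (M(Q) = -4 + (Q*Q - 3) = -4 + (Q² - 3) = -4 + (-3 + Q²) = -7 + Q²)
u(y, j) = 3*j + 3*y*(-1623 + j²) (u(y, j) = 3*((j*j - 1623)*y + j) = 3*((j² - 1623)*y + j) = 3*((-1623 + j²)*y + j) = 3*(y*(-1623 + j²) + j) = 3*(j + y*(-1623 + j²)) = 3*j + 3*y*(-1623 + j²))
u(1775, 1739) - Y(M(1), -905) = (-4869*1775 + 3*1739 + 3*1775*1739²) - (-7 + 1²) = (-8642475 + 5217 + 3*1775*3024121) - (-7 + 1) = (-8642475 + 5217 + 16103444325) - 1*(-6) = 16094807067 + 6 = 16094807073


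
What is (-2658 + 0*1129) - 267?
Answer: -2925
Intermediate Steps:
(-2658 + 0*1129) - 267 = (-2658 + 0) - 267 = -2658 - 267 = -2925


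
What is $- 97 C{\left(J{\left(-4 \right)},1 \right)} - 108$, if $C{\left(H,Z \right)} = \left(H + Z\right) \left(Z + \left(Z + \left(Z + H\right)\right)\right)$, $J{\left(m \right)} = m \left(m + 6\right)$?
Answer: $-3503$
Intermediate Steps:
$J{\left(m \right)} = m \left(6 + m\right)$
$C{\left(H,Z \right)} = \left(H + Z\right) \left(H + 3 Z\right)$ ($C{\left(H,Z \right)} = \left(H + Z\right) \left(Z + \left(Z + \left(H + Z\right)\right)\right) = \left(H + Z\right) \left(Z + \left(H + 2 Z\right)\right) = \left(H + Z\right) \left(H + 3 Z\right)$)
$- 97 C{\left(J{\left(-4 \right)},1 \right)} - 108 = - 97 \left(\left(- 4 \left(6 - 4\right)\right)^{2} + 3 \cdot 1^{2} + 4 \left(- 4 \left(6 - 4\right)\right) 1\right) - 108 = - 97 \left(\left(\left(-4\right) 2\right)^{2} + 3 \cdot 1 + 4 \left(\left(-4\right) 2\right) 1\right) - 108 = - 97 \left(\left(-8\right)^{2} + 3 + 4 \left(-8\right) 1\right) - 108 = - 97 \left(64 + 3 - 32\right) - 108 = \left(-97\right) 35 - 108 = -3395 - 108 = -3503$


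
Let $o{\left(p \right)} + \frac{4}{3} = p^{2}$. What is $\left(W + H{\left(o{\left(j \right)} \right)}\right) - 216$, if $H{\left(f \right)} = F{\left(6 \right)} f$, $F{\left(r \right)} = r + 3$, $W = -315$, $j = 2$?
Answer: $-507$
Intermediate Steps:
$o{\left(p \right)} = - \frac{4}{3} + p^{2}$
$F{\left(r \right)} = 3 + r$
$H{\left(f \right)} = 9 f$ ($H{\left(f \right)} = \left(3 + 6\right) f = 9 f$)
$\left(W + H{\left(o{\left(j \right)} \right)}\right) - 216 = \left(-315 + 9 \left(- \frac{4}{3} + 2^{2}\right)\right) - 216 = \left(-315 + 9 \left(- \frac{4}{3} + 4\right)\right) - 216 = \left(-315 + 9 \cdot \frac{8}{3}\right) - 216 = \left(-315 + 24\right) - 216 = -291 - 216 = -507$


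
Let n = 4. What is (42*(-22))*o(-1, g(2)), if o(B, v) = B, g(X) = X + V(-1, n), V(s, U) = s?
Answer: 924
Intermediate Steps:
g(X) = -1 + X (g(X) = X - 1 = -1 + X)
(42*(-22))*o(-1, g(2)) = (42*(-22))*(-1) = -924*(-1) = 924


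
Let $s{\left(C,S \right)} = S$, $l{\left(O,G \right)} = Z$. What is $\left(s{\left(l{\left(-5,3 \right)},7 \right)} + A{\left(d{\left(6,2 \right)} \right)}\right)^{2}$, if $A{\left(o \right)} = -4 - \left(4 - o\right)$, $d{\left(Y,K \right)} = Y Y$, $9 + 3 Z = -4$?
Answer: $1225$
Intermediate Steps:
$Z = - \frac{13}{3}$ ($Z = -3 + \frac{1}{3} \left(-4\right) = -3 - \frac{4}{3} = - \frac{13}{3} \approx -4.3333$)
$l{\left(O,G \right)} = - \frac{13}{3}$
$d{\left(Y,K \right)} = Y^{2}$
$A{\left(o \right)} = -8 + o$ ($A{\left(o \right)} = -4 + \left(-4 + o\right) = -8 + o$)
$\left(s{\left(l{\left(-5,3 \right)},7 \right)} + A{\left(d{\left(6,2 \right)} \right)}\right)^{2} = \left(7 - \left(8 - 6^{2}\right)\right)^{2} = \left(7 + \left(-8 + 36\right)\right)^{2} = \left(7 + 28\right)^{2} = 35^{2} = 1225$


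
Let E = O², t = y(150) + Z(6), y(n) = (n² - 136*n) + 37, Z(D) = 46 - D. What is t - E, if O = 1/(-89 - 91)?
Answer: 70534799/32400 ≈ 2177.0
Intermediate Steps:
y(n) = 37 + n² - 136*n
O = -1/180 (O = 1/(-180) = -1/180 ≈ -0.0055556)
t = 2177 (t = (37 + 150² - 136*150) + (46 - 1*6) = (37 + 22500 - 20400) + (46 - 6) = 2137 + 40 = 2177)
E = 1/32400 (E = (-1/180)² = 1/32400 ≈ 3.0864e-5)
t - E = 2177 - 1*1/32400 = 2177 - 1/32400 = 70534799/32400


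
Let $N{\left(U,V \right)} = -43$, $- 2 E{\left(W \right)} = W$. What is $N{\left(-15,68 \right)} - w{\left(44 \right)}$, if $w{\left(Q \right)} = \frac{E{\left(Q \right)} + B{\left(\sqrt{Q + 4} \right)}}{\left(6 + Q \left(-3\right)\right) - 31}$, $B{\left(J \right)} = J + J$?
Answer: $- \frac{6773}{157} + \frac{8 \sqrt{3}}{157} \approx -43.052$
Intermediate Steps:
$B{\left(J \right)} = 2 J$
$E{\left(W \right)} = - \frac{W}{2}$
$w{\left(Q \right)} = \frac{2 \sqrt{4 + Q} - \frac{Q}{2}}{-25 - 3 Q}$ ($w{\left(Q \right)} = \frac{- \frac{Q}{2} + 2 \sqrt{Q + 4}}{\left(6 + Q \left(-3\right)\right) - 31} = \frac{- \frac{Q}{2} + 2 \sqrt{4 + Q}}{\left(6 - 3 Q\right) - 31} = \frac{2 \sqrt{4 + Q} - \frac{Q}{2}}{-25 - 3 Q}$)
$N{\left(-15,68 \right)} - w{\left(44 \right)} = -43 - \frac{44 - 4 \sqrt{4 + 44}}{2 \left(25 + 3 \cdot 44\right)} = -43 - \frac{44 - 4 \sqrt{48}}{2 \left(25 + 132\right)} = -43 - \frac{44 - 4 \cdot 4 \sqrt{3}}{2 \cdot 157} = -43 - \frac{1}{2} \cdot \frac{1}{157} \left(44 - 16 \sqrt{3}\right) = -43 - \left(\frac{22}{157} - \frac{8 \sqrt{3}}{157}\right) = - \frac{6773}{157} + \frac{8 \sqrt{3}}{157}$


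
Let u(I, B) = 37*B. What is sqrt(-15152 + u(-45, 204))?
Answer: 2*I*sqrt(1901) ≈ 87.201*I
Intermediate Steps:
sqrt(-15152 + u(-45, 204)) = sqrt(-15152 + 37*204) = sqrt(-15152 + 7548) = sqrt(-7604) = 2*I*sqrt(1901)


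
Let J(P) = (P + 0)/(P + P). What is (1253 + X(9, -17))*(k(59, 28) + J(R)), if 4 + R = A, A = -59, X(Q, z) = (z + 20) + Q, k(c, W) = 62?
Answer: 158125/2 ≈ 79063.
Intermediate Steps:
X(Q, z) = 20 + Q + z (X(Q, z) = (20 + z) + Q = 20 + Q + z)
R = -63 (R = -4 - 59 = -63)
J(P) = ½ (J(P) = P/((2*P)) = P*(1/(2*P)) = ½)
(1253 + X(9, -17))*(k(59, 28) + J(R)) = (1253 + (20 + 9 - 17))*(62 + ½) = (1253 + 12)*(125/2) = 1265*(125/2) = 158125/2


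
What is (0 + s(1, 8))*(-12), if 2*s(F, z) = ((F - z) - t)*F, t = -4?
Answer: 18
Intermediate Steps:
s(F, z) = F*(4 + F - z)/2 (s(F, z) = (((F - z) - 1*(-4))*F)/2 = (((F - z) + 4)*F)/2 = ((4 + F - z)*F)/2 = (F*(4 + F - z))/2 = F*(4 + F - z)/2)
(0 + s(1, 8))*(-12) = (0 + (½)*1*(4 + 1 - 1*8))*(-12) = (0 + (½)*1*(4 + 1 - 8))*(-12) = (0 + (½)*1*(-3))*(-12) = (0 - 3/2)*(-12) = -3/2*(-12) = 18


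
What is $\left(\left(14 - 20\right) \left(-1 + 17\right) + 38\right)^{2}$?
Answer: $3364$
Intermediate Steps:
$\left(\left(14 - 20\right) \left(-1 + 17\right) + 38\right)^{2} = \left(\left(14 - 20\right) 16 + 38\right)^{2} = \left(\left(-6\right) 16 + 38\right)^{2} = \left(-96 + 38\right)^{2} = \left(-58\right)^{2} = 3364$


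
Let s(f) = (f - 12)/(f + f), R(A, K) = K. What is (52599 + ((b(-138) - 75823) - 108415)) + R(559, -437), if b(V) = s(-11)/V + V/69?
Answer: -17434297/132 ≈ -1.3208e+5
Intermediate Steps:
s(f) = (-12 + f)/(2*f) (s(f) = (-12 + f)/((2*f)) = (-12 + f)*(1/(2*f)) = (-12 + f)/(2*f))
b(V) = V/69 + 23/(22*V) (b(V) = ((½)*(-12 - 11)/(-11))/V + V/69 = ((½)*(-1/11)*(-23))/V + V*(1/69) = 23/(22*V) + V/69 = V/69 + 23/(22*V))
(52599 + ((b(-138) - 75823) - 108415)) + R(559, -437) = (52599 + ((((1/69)*(-138) + (23/22)/(-138)) - 75823) - 108415)) - 437 = (52599 + (((-2 + (23/22)*(-1/138)) - 75823) - 108415)) - 437 = (52599 + (((-2 - 1/132) - 75823) - 108415)) - 437 = (52599 + ((-265/132 - 75823) - 108415)) - 437 = (52599 + (-10008901/132 - 108415)) - 437 = (52599 - 24319681/132) - 437 = -17376613/132 - 437 = -17434297/132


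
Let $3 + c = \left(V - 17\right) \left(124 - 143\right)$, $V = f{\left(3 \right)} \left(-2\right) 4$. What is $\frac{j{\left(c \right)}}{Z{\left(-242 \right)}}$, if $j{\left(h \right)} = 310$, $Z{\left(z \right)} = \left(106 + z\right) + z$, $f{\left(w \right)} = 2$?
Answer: $- \frac{155}{189} \approx -0.82011$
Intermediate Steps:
$V = -16$ ($V = 2 \left(-2\right) 4 = \left(-4\right) 4 = -16$)
$Z{\left(z \right)} = 106 + 2 z$
$c = 624$ ($c = -3 + \left(-16 - 17\right) \left(124 - 143\right) = -3 - -627 = -3 + 627 = 624$)
$\frac{j{\left(c \right)}}{Z{\left(-242 \right)}} = \frac{310}{106 + 2 \left(-242\right)} = \frac{310}{106 - 484} = \frac{310}{-378} = 310 \left(- \frac{1}{378}\right) = - \frac{155}{189}$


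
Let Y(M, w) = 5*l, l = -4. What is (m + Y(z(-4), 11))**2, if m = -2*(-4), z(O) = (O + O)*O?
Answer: 144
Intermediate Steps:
z(O) = 2*O**2 (z(O) = (2*O)*O = 2*O**2)
Y(M, w) = -20 (Y(M, w) = 5*(-4) = -20)
m = 8
(m + Y(z(-4), 11))**2 = (8 - 20)**2 = (-12)**2 = 144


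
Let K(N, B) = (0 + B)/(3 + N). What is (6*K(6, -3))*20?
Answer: -40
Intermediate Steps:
K(N, B) = B/(3 + N)
(6*K(6, -3))*20 = (6*(-3/(3 + 6)))*20 = (6*(-3/9))*20 = (6*(-3*⅑))*20 = (6*(-⅓))*20 = -2*20 = -40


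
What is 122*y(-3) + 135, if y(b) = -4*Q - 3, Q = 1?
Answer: -719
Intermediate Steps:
y(b) = -7 (y(b) = -4*1 - 3 = -4 - 3 = -7)
122*y(-3) + 135 = 122*(-7) + 135 = -854 + 135 = -719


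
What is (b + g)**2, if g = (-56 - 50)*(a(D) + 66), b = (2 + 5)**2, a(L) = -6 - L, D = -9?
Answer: 52780225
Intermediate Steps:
b = 49 (b = 7**2 = 49)
g = -7314 (g = (-56 - 50)*((-6 - 1*(-9)) + 66) = -106*((-6 + 9) + 66) = -106*(3 + 66) = -106*69 = -7314)
(b + g)**2 = (49 - 7314)**2 = (-7265)**2 = 52780225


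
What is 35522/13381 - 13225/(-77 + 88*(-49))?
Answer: 332869783/58729209 ≈ 5.6679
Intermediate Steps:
35522/13381 - 13225/(-77 + 88*(-49)) = 35522*(1/13381) - 13225/(-77 - 4312) = 35522/13381 - 13225/(-4389) = 35522/13381 - 13225*(-1/4389) = 35522/13381 + 13225/4389 = 332869783/58729209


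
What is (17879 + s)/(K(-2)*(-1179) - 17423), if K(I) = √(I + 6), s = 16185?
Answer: -34064/19781 ≈ -1.7221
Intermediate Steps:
K(I) = √(6 + I)
(17879 + s)/(K(-2)*(-1179) - 17423) = (17879 + 16185)/(√(6 - 2)*(-1179) - 17423) = 34064/(√4*(-1179) - 17423) = 34064/(2*(-1179) - 17423) = 34064/(-2358 - 17423) = 34064/(-19781) = 34064*(-1/19781) = -34064/19781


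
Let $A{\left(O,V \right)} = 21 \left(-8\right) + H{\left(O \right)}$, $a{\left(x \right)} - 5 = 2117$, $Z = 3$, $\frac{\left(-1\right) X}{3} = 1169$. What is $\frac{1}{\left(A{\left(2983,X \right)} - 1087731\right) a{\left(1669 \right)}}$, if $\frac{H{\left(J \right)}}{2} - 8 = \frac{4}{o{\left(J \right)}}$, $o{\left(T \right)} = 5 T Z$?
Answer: $- \frac{44745}{103293283282894} \approx -4.3318 \cdot 10^{-10}$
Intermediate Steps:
$X = -3507$ ($X = \left(-3\right) 1169 = -3507$)
$o{\left(T \right)} = 15 T$ ($o{\left(T \right)} = 5 T 3 = 15 T$)
$a{\left(x \right)} = 2122$ ($a{\left(x \right)} = 5 + 2117 = 2122$)
$H{\left(J \right)} = 16 + \frac{8}{15 J}$ ($H{\left(J \right)} = 16 + 2 \frac{4}{15 J} = 16 + \frac{8}{15 J}$)
$A{\left(O,V \right)} = -152 + \frac{8}{15 O}$ ($A{\left(O,V \right)} = 21 \left(-8\right) + \left(16 + \frac{8}{15 O}\right) = -168 + \left(16 + \frac{8}{15 O}\right) = -152 + \frac{8}{15 O}$)
$\frac{1}{\left(A{\left(2983,X \right)} - 1087731\right) a{\left(1669 \right)}} = \frac{1}{\left(\left(-152 + \frac{8}{15 \cdot 2983}\right) - 1087731\right) 2122} = \frac{1}{\left(-152 + \frac{8}{15} \cdot \frac{1}{2983}\right) - 1087731} \cdot \frac{1}{2122} = \frac{1}{\left(-152 + \frac{8}{44745}\right) - 1087731} \cdot \frac{1}{2122} = \frac{1}{- \frac{6801232}{44745} - 1087731} \cdot \frac{1}{2122} = \frac{1}{- \frac{48677324827}{44745}} \cdot \frac{1}{2122} = \left(- \frac{44745}{48677324827}\right) \frac{1}{2122} = - \frac{44745}{103293283282894}$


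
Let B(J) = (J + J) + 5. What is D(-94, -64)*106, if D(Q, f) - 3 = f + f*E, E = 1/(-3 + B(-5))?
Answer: -5618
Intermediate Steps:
B(J) = 5 + 2*J (B(J) = 2*J + 5 = 5 + 2*J)
E = -1/8 (E = 1/(-3 + (5 + 2*(-5))) = 1/(-3 + (5 - 10)) = 1/(-3 - 5) = 1/(-8) = -1/8 ≈ -0.12500)
D(Q, f) = 3 + 7*f/8 (D(Q, f) = 3 + (f + f*(-1/8)) = 3 + (f - f/8) = 3 + 7*f/8)
D(-94, -64)*106 = (3 + (7/8)*(-64))*106 = (3 - 56)*106 = -53*106 = -5618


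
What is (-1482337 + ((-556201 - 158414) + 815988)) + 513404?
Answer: -867560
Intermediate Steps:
(-1482337 + ((-556201 - 158414) + 815988)) + 513404 = (-1482337 + (-714615 + 815988)) + 513404 = (-1482337 + 101373) + 513404 = -1380964 + 513404 = -867560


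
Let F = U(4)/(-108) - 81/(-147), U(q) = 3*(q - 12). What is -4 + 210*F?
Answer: 3326/21 ≈ 158.38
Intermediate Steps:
U(q) = -36 + 3*q (U(q) = 3*(-12 + q) = -36 + 3*q)
F = 341/441 (F = (-36 + 3*4)/(-108) - 81/(-147) = (-36 + 12)*(-1/108) - 81*(-1/147) = -24*(-1/108) + 27/49 = 2/9 + 27/49 = 341/441 ≈ 0.77324)
-4 + 210*F = -4 + 210*(341/441) = -4 + 3410/21 = 3326/21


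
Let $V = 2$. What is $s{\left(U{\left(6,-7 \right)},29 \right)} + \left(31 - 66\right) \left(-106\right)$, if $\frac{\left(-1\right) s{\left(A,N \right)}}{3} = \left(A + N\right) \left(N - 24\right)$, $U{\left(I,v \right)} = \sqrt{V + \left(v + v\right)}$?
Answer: $3275 - 30 i \sqrt{3} \approx 3275.0 - 51.962 i$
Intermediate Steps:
$U{\left(I,v \right)} = \sqrt{2 + 2 v}$ ($U{\left(I,v \right)} = \sqrt{2 + \left(v + v\right)} = \sqrt{2 + 2 v}$)
$s{\left(A,N \right)} = - 3 \left(-24 + N\right) \left(A + N\right)$ ($s{\left(A,N \right)} = - 3 \left(A + N\right) \left(N - 24\right) = - 3 \left(A + N\right) \left(-24 + N\right) = - 3 \left(-24 + N\right) \left(A + N\right)$)
$s{\left(U{\left(6,-7 \right)},29 \right)} + \left(31 - 66\right) \left(-106\right) = \left(- 3 \cdot 29^{2} + 72 \sqrt{2 + 2 \left(-7\right)} + 72 \cdot 29 - 3 \sqrt{2 + 2 \left(-7\right)} 29\right) + \left(31 - 66\right) \left(-106\right) = \left(\left(-3\right) 841 + 72 \sqrt{2 - 14} + 2088 - 3 \sqrt{2 - 14} \cdot 29\right) - -3710 = \left(-2523 + 72 \sqrt{-12} + 2088 - 3 \sqrt{-12} \cdot 29\right) + 3710 = \left(-2523 + 72 \cdot 2 i \sqrt{3} + 2088 - 3 \cdot 2 i \sqrt{3} \cdot 29\right) + 3710 = \left(-2523 + 144 i \sqrt{3} + 2088 - 174 i \sqrt{3}\right) + 3710 = \left(-435 - 30 i \sqrt{3}\right) + 3710 = 3275 - 30 i \sqrt{3}$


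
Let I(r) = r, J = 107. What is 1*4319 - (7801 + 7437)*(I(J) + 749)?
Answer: -13039409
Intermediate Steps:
1*4319 - (7801 + 7437)*(I(J) + 749) = 1*4319 - (7801 + 7437)*(107 + 749) = 4319 - 15238*856 = 4319 - 1*13043728 = 4319 - 13043728 = -13039409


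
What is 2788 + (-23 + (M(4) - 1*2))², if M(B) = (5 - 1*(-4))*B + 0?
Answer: 2909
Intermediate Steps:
M(B) = 9*B (M(B) = (5 + 4)*B + 0 = 9*B + 0 = 9*B)
2788 + (-23 + (M(4) - 1*2))² = 2788 + (-23 + (9*4 - 1*2))² = 2788 + (-23 + (36 - 2))² = 2788 + (-23 + 34)² = 2788 + 11² = 2788 + 121 = 2909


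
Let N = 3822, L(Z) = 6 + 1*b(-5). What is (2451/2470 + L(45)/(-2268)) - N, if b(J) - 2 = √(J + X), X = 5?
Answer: -281646737/73710 ≈ -3821.0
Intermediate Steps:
b(J) = 2 + √(5 + J) (b(J) = 2 + √(J + 5) = 2 + √(5 + J))
L(Z) = 8 (L(Z) = 6 + 1*(2 + √(5 - 5)) = 6 + 1*(2 + √0) = 6 + 1*(2 + 0) = 6 + 1*2 = 6 + 2 = 8)
(2451/2470 + L(45)/(-2268)) - N = (2451/2470 + 8/(-2268)) - 1*3822 = (2451*(1/2470) + 8*(-1/2268)) - 3822 = (129/130 - 2/567) - 3822 = 72883/73710 - 3822 = -281646737/73710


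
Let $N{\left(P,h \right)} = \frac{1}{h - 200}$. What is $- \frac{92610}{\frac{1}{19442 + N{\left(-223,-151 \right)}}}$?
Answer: $- \frac{23406803630}{13} \approx -1.8005 \cdot 10^{9}$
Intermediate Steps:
$N{\left(P,h \right)} = \frac{1}{-200 + h}$
$- \frac{92610}{\frac{1}{19442 + N{\left(-223,-151 \right)}}} = - \frac{92610}{\frac{1}{19442 + \frac{1}{-200 - 151}}} = - \frac{92610}{\frac{1}{19442 + \frac{1}{-351}}} = - \frac{92610}{\frac{1}{19442 - \frac{1}{351}}} = - \frac{92610}{\frac{1}{\frac{6824141}{351}}} = - \frac{92610}{\frac{351}{6824141}} = \left(-92610\right) \frac{6824141}{351} = - \frac{23406803630}{13}$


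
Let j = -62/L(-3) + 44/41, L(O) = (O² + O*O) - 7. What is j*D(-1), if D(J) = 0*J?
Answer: 0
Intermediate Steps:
L(O) = -7 + 2*O² (L(O) = (O² + O²) - 7 = 2*O² - 7 = -7 + 2*O²)
j = -2058/451 (j = -62/(-7 + 2*(-3)²) + 44/41 = -62/(-7 + 2*9) + 44*(1/41) = -62/(-7 + 18) + 44/41 = -62/11 + 44/41 = -2058/451 ≈ -4.5632)
D(J) = 0
j*D(-1) = -2058/451*0 = 0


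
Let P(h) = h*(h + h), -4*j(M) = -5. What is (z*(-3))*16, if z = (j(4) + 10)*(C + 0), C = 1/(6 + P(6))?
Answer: -90/13 ≈ -6.9231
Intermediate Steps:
j(M) = 5/4 (j(M) = -1/4*(-5) = 5/4)
P(h) = 2*h**2 (P(h) = h*(2*h) = 2*h**2)
C = 1/78 (C = 1/(6 + 2*6**2) = 1/(6 + 2*36) = 1/(6 + 72) = 1/78 ≈ 0.012821)
z = 15/104 (z = (5/4 + 10)*(1/78 + 0) = (45/4)*(1/78) = 15/104 ≈ 0.14423)
(z*(-3))*16 = ((15/104)*(-3))*16 = -45/104*16 = -90/13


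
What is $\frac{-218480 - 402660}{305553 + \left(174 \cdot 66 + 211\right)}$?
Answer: $- \frac{155285}{79312} \approx -1.9579$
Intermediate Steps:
$\frac{-218480 - 402660}{305553 + \left(174 \cdot 66 + 211\right)} = - \frac{621140}{305553 + \left(11484 + 211\right)} = - \frac{621140}{305553 + 11695} = - \frac{621140}{317248} = \left(-621140\right) \frac{1}{317248} = - \frac{155285}{79312}$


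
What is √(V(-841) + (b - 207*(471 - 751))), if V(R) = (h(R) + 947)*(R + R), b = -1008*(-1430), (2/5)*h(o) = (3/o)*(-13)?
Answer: I*√93649 ≈ 306.02*I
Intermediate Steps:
h(o) = -195/(2*o) (h(o) = 5*((3/o)*(-13))/2 = 5*(-39/o)/2 = -195/(2*o))
b = 1441440
V(R) = 2*R*(947 - 195/(2*R)) (V(R) = (-195/(2*R) + 947)*(R + R) = (947 - 195/(2*R))*(2*R) = 2*R*(947 - 195/(2*R)))
√(V(-841) + (b - 207*(471 - 751))) = √((-195 + 1894*(-841)) + (1441440 - 207*(471 - 751))) = √((-195 - 1592854) + (1441440 - 207*(-280))) = √(-1593049 + (1441440 + 57960)) = √(-1593049 + 1499400) = √(-93649) = I*√93649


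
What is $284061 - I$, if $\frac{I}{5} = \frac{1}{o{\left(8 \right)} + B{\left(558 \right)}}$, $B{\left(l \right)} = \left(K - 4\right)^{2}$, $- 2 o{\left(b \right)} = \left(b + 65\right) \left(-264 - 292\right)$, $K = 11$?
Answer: $\frac{5778652918}{20343} \approx 2.8406 \cdot 10^{5}$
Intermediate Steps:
$o{\left(b \right)} = 18070 + 278 b$ ($o{\left(b \right)} = - \frac{\left(b + 65\right) \left(-264 - 292\right)}{2} = - \frac{\left(65 + b\right) \left(-556\right)}{2} = - \frac{-36140 - 556 b}{2} = 18070 + 278 b$)
$B{\left(l \right)} = 49$ ($B{\left(l \right)} = \left(11 - 4\right)^{2} = 7^{2} = 49$)
$I = \frac{5}{20343}$ ($I = \frac{5}{\left(18070 + 278 \cdot 8\right) + 49} = \frac{5}{\left(18070 + 2224\right) + 49} = \frac{5}{20294 + 49} = \frac{5}{20343} \approx 0.00024578$)
$284061 - I = 284061 - \frac{5}{20343} = \frac{5778652918}{20343}$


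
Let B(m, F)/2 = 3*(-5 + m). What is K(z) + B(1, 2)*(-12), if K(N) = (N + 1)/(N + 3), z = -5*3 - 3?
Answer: 4337/15 ≈ 289.13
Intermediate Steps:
B(m, F) = -30 + 6*m (B(m, F) = 2*(3*(-5 + m)) = 2*(-15 + 3*m) = -30 + 6*m)
z = -18 (z = -15 - 3 = -18)
K(N) = (1 + N)/(3 + N)
K(z) + B(1, 2)*(-12) = (1 - 18)/(3 - 18) + (-30 + 6*1)*(-12) = -17/(-15) + (-30 + 6)*(-12) = -1/15*(-17) - 24*(-12) = 17/15 + 288 = 4337/15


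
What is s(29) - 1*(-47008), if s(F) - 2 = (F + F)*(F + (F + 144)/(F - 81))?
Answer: 1260975/26 ≈ 48499.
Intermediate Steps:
s(F) = 2 + 2*F*(F + (144 + F)/(-81 + F)) (s(F) = 2 + (F + F)*(F + (F + 144)/(F - 81)) = 2 + (2*F)*(F + (144 + F)/(-81 + F)) = 2 + 2*F*(F + (144 + F)/(-81 + F)))
s(29) - 1*(-47008) = 2*(-81 + 29³ - 80*29² + 145*29)/(-81 + 29) - 1*(-47008) = 2*(-81 + 24389 - 80*841 + 4205)/(-52) + 47008 = 2*(-1/52)*(-81 + 24389 - 67280 + 4205) + 47008 = 2*(-1/52)*(-38767) + 47008 = 38767/26 + 47008 = 1260975/26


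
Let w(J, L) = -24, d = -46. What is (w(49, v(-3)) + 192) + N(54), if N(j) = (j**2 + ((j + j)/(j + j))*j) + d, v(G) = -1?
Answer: 3092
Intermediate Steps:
N(j) = -46 + j + j**2 (N(j) = (j**2 + ((j + j)/(j + j))*j) - 46 = (j**2 + ((2*j)/((2*j)))*j) - 46 = (j**2 + ((2*j)*(1/(2*j)))*j) - 46 = (j**2 + 1*j) - 46 = (j**2 + j) - 46 = (j + j**2) - 46 = -46 + j + j**2)
(w(49, v(-3)) + 192) + N(54) = (-24 + 192) + (-46 + 54 + 54**2) = 168 + (-46 + 54 + 2916) = 168 + 2924 = 3092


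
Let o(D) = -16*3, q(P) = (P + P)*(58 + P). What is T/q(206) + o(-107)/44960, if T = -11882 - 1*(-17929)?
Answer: 8332883/152819040 ≈ 0.054528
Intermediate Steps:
q(P) = 2*P*(58 + P) (q(P) = (2*P)*(58 + P) = 2*P*(58 + P))
T = 6047 (T = -11882 + 17929 = 6047)
o(D) = -48
T/q(206) + o(-107)/44960 = 6047/((2*206*(58 + 206))) - 48/44960 = 6047/((2*206*264)) - 48*1/44960 = 6047/108768 - 3/2810 = 8332883/152819040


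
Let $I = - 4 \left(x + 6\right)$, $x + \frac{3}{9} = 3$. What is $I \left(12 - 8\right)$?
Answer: $- \frac{416}{3} \approx -138.67$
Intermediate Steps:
$x = \frac{8}{3}$ ($x = - \frac{1}{3} + 3 = \frac{8}{3} \approx 2.6667$)
$I = - \frac{104}{3}$ ($I = - 4 \left(\frac{8}{3} + 6\right) = \left(-4\right) \frac{26}{3} = - \frac{104}{3} \approx -34.667$)
$I \left(12 - 8\right) = - \frac{104 \left(12 - 8\right)}{3} = \left(- \frac{104}{3}\right) 4 = - \frac{416}{3}$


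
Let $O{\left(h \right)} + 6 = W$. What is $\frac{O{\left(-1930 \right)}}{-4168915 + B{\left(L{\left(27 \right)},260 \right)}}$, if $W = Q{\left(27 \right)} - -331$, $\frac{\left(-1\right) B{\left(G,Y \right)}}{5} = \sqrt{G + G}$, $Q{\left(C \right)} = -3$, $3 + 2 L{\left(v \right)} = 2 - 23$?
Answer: $- \frac{268478126}{3475970455565} + \frac{644 i \sqrt{6}}{3475970455565} \approx -7.7238 \cdot 10^{-5} + 4.5382 \cdot 10^{-10} i$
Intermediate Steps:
$L{\left(v \right)} = -12$ ($L{\left(v \right)} = - \frac{3}{2} + \frac{2 - 23}{2} = - \frac{3}{2} + \frac{1}{2} \left(-21\right) = - \frac{3}{2} - \frac{21}{2} = -12$)
$B{\left(G,Y \right)} = - 5 \sqrt{2} \sqrt{G}$ ($B{\left(G,Y \right)} = - 5 \sqrt{G + G} = - 5 \sqrt{2 G} = - 5 \sqrt{2} \sqrt{G}$)
$W = 328$ ($W = -3 - -331 = -3 + 331 = 328$)
$O{\left(h \right)} = 322$ ($O{\left(h \right)} = -6 + 328 = 322$)
$\frac{O{\left(-1930 \right)}}{-4168915 + B{\left(L{\left(27 \right)},260 \right)}} = \frac{322}{-4168915 - 5 \sqrt{2} \sqrt{-12}} = \frac{322}{-4168915 - 5 \sqrt{2} \cdot 2 i \sqrt{3}} = \frac{322}{-4168915 - 10 i \sqrt{6}}$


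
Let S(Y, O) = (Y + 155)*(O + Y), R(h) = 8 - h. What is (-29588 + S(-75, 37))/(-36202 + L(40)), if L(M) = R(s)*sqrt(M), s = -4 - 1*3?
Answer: 295299714/327643951 + 244710*sqrt(10)/327643951 ≈ 0.90364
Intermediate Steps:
s = -7 (s = -4 - 3 = -7)
L(M) = 15*sqrt(M) (L(M) = (8 - 1*(-7))*sqrt(M) = (8 + 7)*sqrt(M) = 15*sqrt(M))
S(Y, O) = (155 + Y)*(O + Y)
(-29588 + S(-75, 37))/(-36202 + L(40)) = (-29588 + ((-75)**2 + 155*37 + 155*(-75) + 37*(-75)))/(-36202 + 15*sqrt(40)) = (-29588 + (5625 + 5735 - 11625 - 2775))/(-36202 + 15*(2*sqrt(10))) = (-29588 - 3040)/(-36202 + 30*sqrt(10)) = -32628/(-36202 + 30*sqrt(10))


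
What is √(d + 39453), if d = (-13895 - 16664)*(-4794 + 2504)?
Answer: √70019563 ≈ 8367.8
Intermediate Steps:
d = 69980110 (d = -30559*(-2290) = 69980110)
√(d + 39453) = √(69980110 + 39453) = √70019563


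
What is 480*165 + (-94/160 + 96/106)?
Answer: 335809349/4240 ≈ 79200.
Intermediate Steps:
480*165 + (-94/160 + 96/106) = 79200 + (-94*1/160 + 96*(1/106)) = 79200 + (-47/80 + 48/53) = 79200 + 1349/4240 = 335809349/4240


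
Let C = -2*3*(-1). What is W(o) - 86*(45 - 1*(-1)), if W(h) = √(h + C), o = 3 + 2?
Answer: -3956 + √11 ≈ -3952.7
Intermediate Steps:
o = 5
C = 6 (C = -6*(-1) = 6)
W(h) = √(6 + h) (W(h) = √(h + 6) = √(6 + h))
W(o) - 86*(45 - 1*(-1)) = √(6 + 5) - 86*(45 - 1*(-1)) = √11 - 86*(45 + 1) = √11 - 86*46 = √11 - 3956 = -3956 + √11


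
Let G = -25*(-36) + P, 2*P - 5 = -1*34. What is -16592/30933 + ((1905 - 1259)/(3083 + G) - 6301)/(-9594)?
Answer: 31501203101/261719225586 ≈ 0.12036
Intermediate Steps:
P = -29/2 (P = 5/2 + (-1*34)/2 = 5/2 + (½)*(-34) = 5/2 - 17 = -29/2 ≈ -14.500)
G = 1771/2 (G = -25*(-36) - 29/2 = 900 - 29/2 = 1771/2 ≈ 885.50)
-16592/30933 + ((1905 - 1259)/(3083 + G) - 6301)/(-9594) = -16592/30933 + ((1905 - 1259)/(3083 + 1771/2) - 6301)/(-9594) = -16592*1/30933 + (646/(7937/2) - 6301)*(-1/9594) = -16592/30933 + (646*(2/7937) - 6301)*(-1/9594) = -16592/30933 + (1292/7937 - 6301)*(-1/9594) = -16592/30933 - 50009745/7937*(-1/9594) = -16592/30933 + 16669915/25382526 = 31501203101/261719225586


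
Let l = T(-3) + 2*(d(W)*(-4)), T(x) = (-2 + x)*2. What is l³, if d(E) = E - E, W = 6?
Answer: -1000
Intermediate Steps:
d(E) = 0
T(x) = -4 + 2*x
l = -10 (l = (-4 + 2*(-3)) + 2*(0*(-4)) = (-4 - 6) + 2*0 = -10 + 0 = -10)
l³ = (-10)³ = -1000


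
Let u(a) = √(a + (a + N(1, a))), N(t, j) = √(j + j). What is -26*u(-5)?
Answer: -26*√(-10 + I*√10) ≈ -12.844 - 83.216*I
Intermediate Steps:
N(t, j) = √2*√j (N(t, j) = √(2*j) = √2*√j)
u(a) = √(2*a + √2*√a) (u(a) = √(a + (a + √2*√a)) = √(2*a + √2*√a))
-26*u(-5) = -26*√(2*(-5) + √2*√(-5)) = -26*√(-10 + √2*(I*√5)) = -26*√(-10 + I*√10)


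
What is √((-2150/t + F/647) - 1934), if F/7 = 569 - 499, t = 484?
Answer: I*√392588032934/14234 ≈ 44.019*I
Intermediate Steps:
F = 490 (F = 7*(569 - 499) = 7*70 = 490)
√((-2150/t + F/647) - 1934) = √((-2150/484 + 490/647) - 1934) = √((-2150*1/484 + 490*(1/647)) - 1934) = √((-1075/242 + 490/647) - 1934) = √(-576945/156574 - 1934) = √(-303391061/156574) = I*√392588032934/14234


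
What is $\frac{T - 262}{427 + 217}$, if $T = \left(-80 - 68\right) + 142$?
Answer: $- \frac{67}{161} \approx -0.41615$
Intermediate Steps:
$T = -6$ ($T = -148 + 142 = -6$)
$\frac{T - 262}{427 + 217} = \frac{-6 - 262}{427 + 217} = - \frac{268}{644} = \left(-268\right) \frac{1}{644} = - \frac{67}{161}$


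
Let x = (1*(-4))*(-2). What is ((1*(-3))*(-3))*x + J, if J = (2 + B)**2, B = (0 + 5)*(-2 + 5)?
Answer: 361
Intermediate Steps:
x = 8 (x = -4*(-2) = 8)
B = 15 (B = 5*3 = 15)
J = 289 (J = (2 + 15)**2 = 17**2 = 289)
((1*(-3))*(-3))*x + J = ((1*(-3))*(-3))*8 + 289 = -3*(-3)*8 + 289 = 9*8 + 289 = 72 + 289 = 361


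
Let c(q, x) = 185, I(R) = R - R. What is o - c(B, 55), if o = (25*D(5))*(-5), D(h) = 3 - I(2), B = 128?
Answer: -560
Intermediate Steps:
I(R) = 0
D(h) = 3 (D(h) = 3 - 1*0 = 3 + 0 = 3)
o = -375 (o = (25*3)*(-5) = 75*(-5) = -375)
o - c(B, 55) = -375 - 1*185 = -375 - 185 = -560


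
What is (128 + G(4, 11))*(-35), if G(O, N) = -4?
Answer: -4340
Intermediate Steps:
(128 + G(4, 11))*(-35) = (128 - 4)*(-35) = 124*(-35) = -4340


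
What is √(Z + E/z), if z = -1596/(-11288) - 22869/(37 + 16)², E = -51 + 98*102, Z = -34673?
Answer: I*√16048641845037077843/21138509 ≈ 189.52*I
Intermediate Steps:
E = 9945 (E = -51 + 9996 = 9945)
z = -63415527/7926998 (z = -1596*(-1/11288) - 22869/(53²) = 399/2822 - 22869/2809 = -63415527/7926998 ≈ -7.9999)
√(Z + E/z) = √(-34673 + 9945/(-63415527/7926998)) = √(-34673 + 9945*(-7926998/63415527)) = √(-34673 - 26277998370/21138509) = √(-759213520927/21138509) = I*√16048641845037077843/21138509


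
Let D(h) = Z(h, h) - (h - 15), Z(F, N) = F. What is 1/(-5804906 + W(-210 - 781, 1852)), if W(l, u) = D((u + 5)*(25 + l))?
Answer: -1/5804891 ≈ -1.7227e-7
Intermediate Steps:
D(h) = 15 (D(h) = h - (h - 15) = h - (-15 + h) = h + (15 - h) = 15)
W(l, u) = 15
1/(-5804906 + W(-210 - 781, 1852)) = 1/(-5804906 + 15) = 1/(-5804891) = -1/5804891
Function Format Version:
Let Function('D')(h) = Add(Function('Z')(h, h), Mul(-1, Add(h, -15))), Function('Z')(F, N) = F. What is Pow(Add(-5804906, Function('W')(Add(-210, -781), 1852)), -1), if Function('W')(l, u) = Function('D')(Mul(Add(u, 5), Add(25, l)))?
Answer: Rational(-1, 5804891) ≈ -1.7227e-7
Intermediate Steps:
Function('D')(h) = 15 (Function('D')(h) = Add(h, Mul(-1, Add(h, -15))) = Add(h, Mul(-1, Add(-15, h))) = Add(h, Add(15, Mul(-1, h))) = 15)
Function('W')(l, u) = 15
Pow(Add(-5804906, Function('W')(Add(-210, -781), 1852)), -1) = Pow(Add(-5804906, 15), -1) = Pow(-5804891, -1) = Rational(-1, 5804891)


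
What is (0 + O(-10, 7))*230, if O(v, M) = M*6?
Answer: 9660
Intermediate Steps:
O(v, M) = 6*M
(0 + O(-10, 7))*230 = (0 + 6*7)*230 = (0 + 42)*230 = 42*230 = 9660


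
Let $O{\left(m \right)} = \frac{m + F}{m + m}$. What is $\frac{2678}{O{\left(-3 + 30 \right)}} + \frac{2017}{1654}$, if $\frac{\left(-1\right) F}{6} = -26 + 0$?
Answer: $\frac{79852453}{100894} \approx 791.45$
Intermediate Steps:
$F = 156$ ($F = - 6 \left(-26 + 0\right) = \left(-6\right) \left(-26\right) = 156$)
$O{\left(m \right)} = \frac{156 + m}{2 m}$ ($O{\left(m \right)} = \frac{m + 156}{m + m} = \frac{156 + m}{2 m}$)
$\frac{2678}{O{\left(-3 + 30 \right)}} + \frac{2017}{1654} = \frac{2678}{\frac{1}{2} \frac{1}{-3 + 30} \left(156 + \left(-3 + 30\right)\right)} + \frac{2017}{1654} = \frac{2678}{\frac{1}{2} \cdot \frac{1}{27} \left(156 + 27\right)} + 2017 \cdot \frac{1}{1654} = \frac{2678}{\frac{1}{2} \cdot \frac{1}{27} \cdot 183} + \frac{2017}{1654} = \frac{2678}{\frac{61}{18}} + \frac{2017}{1654} = 2678 \cdot \frac{18}{61} + \frac{2017}{1654} = \frac{48204}{61} + \frac{2017}{1654} = \frac{79852453}{100894}$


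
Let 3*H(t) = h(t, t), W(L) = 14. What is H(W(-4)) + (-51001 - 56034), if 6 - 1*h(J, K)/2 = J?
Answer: -321121/3 ≈ -1.0704e+5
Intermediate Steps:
h(J, K) = 12 - 2*J
H(t) = 4 - 2*t/3 (H(t) = (12 - 2*t)/3 = 4 - 2*t/3)
H(W(-4)) + (-51001 - 56034) = (4 - 2/3*14) + (-51001 - 56034) = (4 - 28/3) - 107035 = -16/3 - 107035 = -321121/3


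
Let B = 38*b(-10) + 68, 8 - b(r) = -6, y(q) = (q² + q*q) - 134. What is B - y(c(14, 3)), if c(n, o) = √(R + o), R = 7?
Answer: 714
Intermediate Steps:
c(n, o) = √(7 + o)
y(q) = -134 + 2*q² (y(q) = (q² + q²) - 134 = 2*q² - 134 = -134 + 2*q²)
b(r) = 14 (b(r) = 8 - 1*(-6) = 8 + 6 = 14)
B = 600 (B = 38*14 + 68 = 532 + 68 = 600)
B - y(c(14, 3)) = 600 - (-134 + 2*(√(7 + 3))²) = 600 - (-134 + 2*(√10)²) = 600 - (-134 + 2*10) = 600 - (-134 + 20) = 600 - 1*(-114) = 600 + 114 = 714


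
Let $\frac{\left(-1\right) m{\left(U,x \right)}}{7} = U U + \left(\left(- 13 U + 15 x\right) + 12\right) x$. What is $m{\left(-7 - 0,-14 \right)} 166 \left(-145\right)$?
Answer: $260654030$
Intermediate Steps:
$m{\left(U,x \right)} = - 7 U^{2} - 7 x \left(12 - 13 U + 15 x\right)$ ($m{\left(U,x \right)} = - 7 \left(U U + \left(\left(- 13 U + 15 x\right) + 12\right) x\right) = - 7 \left(U^{2} + \left(12 - 13 U + 15 x\right) x\right) = - 7 \left(U^{2} + x \left(12 - 13 U + 15 x\right)\right) = - 7 U^{2} - 7 x \left(12 - 13 U + 15 x\right)$)
$m{\left(-7 - 0,-14 \right)} 166 \left(-145\right) = \left(- 105 \left(-14\right)^{2} - -1176 - 7 \left(-7 - 0\right)^{2} + 91 \left(-7 - 0\right) \left(-14\right)\right) 166 \left(-145\right) = \left(\left(-105\right) 196 + 1176 - 7 \left(-7 + 0\right)^{2} + 91 \left(-7 + 0\right) \left(-14\right)\right) 166 \left(-145\right) = \left(-20580 + 1176 - 7 \left(-7\right)^{2} + 91 \left(-7\right) \left(-14\right)\right) 166 \left(-145\right) = \left(-20580 + 1176 - 343 + 8918\right) 166 \left(-145\right) = \left(-10829\right) 166 \left(-145\right) = \left(-1797614\right) \left(-145\right) = 260654030$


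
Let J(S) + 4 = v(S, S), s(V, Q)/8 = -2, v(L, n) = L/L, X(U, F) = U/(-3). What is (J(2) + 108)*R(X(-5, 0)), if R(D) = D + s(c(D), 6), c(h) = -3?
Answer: -1505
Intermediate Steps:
X(U, F) = -U/3 (X(U, F) = U*(-⅓) = -U/3)
v(L, n) = 1
s(V, Q) = -16 (s(V, Q) = 8*(-2) = -16)
J(S) = -3 (J(S) = -4 + 1 = -3)
R(D) = -16 + D (R(D) = D - 16 = -16 + D)
(J(2) + 108)*R(X(-5, 0)) = (-3 + 108)*(-16 - ⅓*(-5)) = 105*(-16 + 5/3) = 105*(-43/3) = -1505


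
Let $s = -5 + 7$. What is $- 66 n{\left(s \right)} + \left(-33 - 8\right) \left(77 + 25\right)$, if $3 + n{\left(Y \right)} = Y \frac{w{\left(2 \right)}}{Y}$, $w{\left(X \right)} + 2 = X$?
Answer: $-3984$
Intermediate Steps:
$s = 2$
$w{\left(X \right)} = -2 + X$
$n{\left(Y \right)} = -3$ ($n{\left(Y \right)} = -3 + Y \frac{-2 + 2}{Y} = -3 + Y \frac{0}{Y} = -3 + Y 0 = -3 + 0 = -3$)
$- 66 n{\left(s \right)} + \left(-33 - 8\right) \left(77 + 25\right) = \left(-66\right) \left(-3\right) + \left(-33 - 8\right) \left(77 + 25\right) = 198 - 4182 = -3984$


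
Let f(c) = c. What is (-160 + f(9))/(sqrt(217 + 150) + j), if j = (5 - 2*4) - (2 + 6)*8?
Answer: 10117/4122 + 151*sqrt(367)/4122 ≈ 3.1562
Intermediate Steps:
j = -67 (j = (5 - 8) - 8*8 = -3 - 1*64 = -3 - 64 = -67)
(-160 + f(9))/(sqrt(217 + 150) + j) = (-160 + 9)/(sqrt(217 + 150) - 67) = -151/(sqrt(367) - 67) = -151/(-67 + sqrt(367))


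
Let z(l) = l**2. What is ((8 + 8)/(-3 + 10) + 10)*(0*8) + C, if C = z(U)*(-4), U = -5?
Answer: -100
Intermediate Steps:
C = -100 (C = (-5)**2*(-4) = 25*(-4) = -100)
((8 + 8)/(-3 + 10) + 10)*(0*8) + C = ((8 + 8)/(-3 + 10) + 10)*(0*8) - 100 = (16/7 + 10)*0 - 100 = (86/7)*0 - 100 = 0 - 100 = -100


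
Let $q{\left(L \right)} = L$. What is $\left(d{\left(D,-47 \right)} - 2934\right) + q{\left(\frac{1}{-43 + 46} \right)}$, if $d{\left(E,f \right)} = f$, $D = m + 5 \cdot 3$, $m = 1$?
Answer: $- \frac{8942}{3} \approx -2980.7$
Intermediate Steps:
$D = 16$ ($D = 1 + 5 \cdot 3 = 1 + 15 = 16$)
$\left(d{\left(D,-47 \right)} - 2934\right) + q{\left(\frac{1}{-43 + 46} \right)} = \left(-47 - 2934\right) + \frac{1}{-43 + 46} = -2981 + \frac{1}{3} = - \frac{8942}{3}$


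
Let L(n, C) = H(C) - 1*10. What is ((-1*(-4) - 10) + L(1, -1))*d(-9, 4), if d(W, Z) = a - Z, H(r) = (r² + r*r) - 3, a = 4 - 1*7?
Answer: 119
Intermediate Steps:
a = -3 (a = 4 - 7 = -3)
H(r) = -3 + 2*r² (H(r) = (r² + r²) - 3 = 2*r² - 3 = -3 + 2*r²)
d(W, Z) = -3 - Z
L(n, C) = -13 + 2*C² (L(n, C) = (-3 + 2*C²) - 1*10 = (-3 + 2*C²) - 10 = -13 + 2*C²)
((-1*(-4) - 10) + L(1, -1))*d(-9, 4) = ((-1*(-4) - 10) + (-13 + 2*(-1)²))*(-3 - 1*4) = ((4 - 10) + (-13 + 2*1))*(-3 - 4) = (-6 + (-13 + 2))*(-7) = (-6 - 11)*(-7) = -17*(-7) = 119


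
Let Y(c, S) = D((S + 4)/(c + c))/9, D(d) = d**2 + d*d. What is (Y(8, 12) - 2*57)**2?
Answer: 1048576/81 ≈ 12945.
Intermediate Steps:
D(d) = 2*d**2 (D(d) = d**2 + d**2 = 2*d**2)
Y(c, S) = (4 + S)**2/(18*c**2) (Y(c, S) = (2*((S + 4)/(c + c))**2)/9 = (2*((4 + S)/((2*c)))**2)*(1/9) = (2*((4 + S)*(1/(2*c)))**2)*(1/9) = (2*((4 + S)/(2*c))**2)*(1/9) = (2*((4 + S)**2/(4*c**2)))*(1/9) = ((4 + S)**2/(2*c**2))*(1/9) = (4 + S)**2/(18*c**2))
(Y(8, 12) - 2*57)**2 = ((1/18)*(4 + 12)**2/8**2 - 2*57)**2 = ((1/18)*(1/64)*16**2 - 114)**2 = ((1/18)*(1/64)*256 - 114)**2 = (2/9 - 114)**2 = (-1024/9)**2 = 1048576/81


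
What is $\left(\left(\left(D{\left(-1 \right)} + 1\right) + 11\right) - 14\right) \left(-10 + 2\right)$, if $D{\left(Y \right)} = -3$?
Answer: $40$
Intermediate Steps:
$\left(\left(\left(D{\left(-1 \right)} + 1\right) + 11\right) - 14\right) \left(-10 + 2\right) = \left(\left(\left(-3 + 1\right) + 11\right) - 14\right) \left(-10 + 2\right) = \left(\left(-2 + 11\right) - 14\right) \left(-8\right) = \left(9 - 14\right) \left(-8\right) = \left(-5\right) \left(-8\right) = 40$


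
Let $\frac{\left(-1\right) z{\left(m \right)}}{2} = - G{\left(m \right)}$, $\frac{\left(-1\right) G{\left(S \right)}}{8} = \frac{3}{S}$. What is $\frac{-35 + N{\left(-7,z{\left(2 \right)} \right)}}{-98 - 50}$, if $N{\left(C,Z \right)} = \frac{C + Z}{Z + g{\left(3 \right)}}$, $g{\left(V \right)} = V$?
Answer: $\frac{176}{777} \approx 0.22651$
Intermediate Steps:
$G{\left(S \right)} = - \frac{24}{S}$ ($G{\left(S \right)} = - 8 \frac{3}{S} = - \frac{24}{S}$)
$z{\left(m \right)} = - \frac{48}{m}$ ($z{\left(m \right)} = - 2 \left(- \frac{-24}{m}\right) = - 2 \frac{24}{m} = - \frac{48}{m}$)
$N{\left(C,Z \right)} = \frac{C + Z}{3 + Z}$ ($N{\left(C,Z \right)} = \frac{C + Z}{Z + 3} = \frac{C + Z}{3 + Z}$)
$\frac{-35 + N{\left(-7,z{\left(2 \right)} \right)}}{-98 - 50} = \frac{-35 + \frac{-7 - \frac{48}{2}}{3 - \frac{48}{2}}}{-98 - 50} = \frac{-35 + \frac{-7 - 24}{3 - 24}}{-148} = - \frac{-35 + \frac{-7 - 24}{3 - 24}}{148} = - \frac{-35 + \frac{1}{-21} \left(-31\right)}{148} = - \frac{-35 - - \frac{31}{21}}{148} = - \frac{-35 + \frac{31}{21}}{148} = \left(- \frac{1}{148}\right) \left(- \frac{704}{21}\right) = \frac{176}{777}$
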